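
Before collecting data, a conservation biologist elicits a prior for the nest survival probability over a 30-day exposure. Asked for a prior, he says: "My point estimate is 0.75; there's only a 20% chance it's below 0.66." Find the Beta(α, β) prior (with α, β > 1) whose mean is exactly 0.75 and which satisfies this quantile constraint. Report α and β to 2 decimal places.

With mean 0.75 fixed, write α = 0.75s, β = 0.25s where s = α+β.
Need P(θ < 0.66) = 0.2 under Beta(0.75s, 0.25s). Normal approximation: (q−m)/√(m(1−m)/s) ≈ z_{0.2} = -0.842, so s ≈ 0.75·0.25·(-0.842)²/(0.66−0.75)² = 16.4.
At s = 16.4: P(θ<0.66) ≈ 0.192. Adjusting to match 0.2 gives s ≈ 15.02.
So α = 0.75·15.02 ≈ 11.27, β = 0.25·15.02 ≈ 3.76.

α ≈ 11.27, β ≈ 3.76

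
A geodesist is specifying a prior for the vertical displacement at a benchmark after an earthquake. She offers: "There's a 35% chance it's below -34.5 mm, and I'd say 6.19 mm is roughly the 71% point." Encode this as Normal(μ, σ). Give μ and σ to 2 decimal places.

μ = -17.80, σ = 43.35

For Normal(μ,σ), the p-quantile is μ + z_p·σ. Here z_{0.35} = -0.3853, z_{0.71} = 0.5534.
So -34.5 = μ − 0.3853σ and 6.19 = μ + 0.5534σ.
Subtracting: σ = (6.19 − -34.5)/(0.5534 − (-0.3853)) = 43.35.
Then μ = -34.5 − (-0.3853)·43.35 = -17.80.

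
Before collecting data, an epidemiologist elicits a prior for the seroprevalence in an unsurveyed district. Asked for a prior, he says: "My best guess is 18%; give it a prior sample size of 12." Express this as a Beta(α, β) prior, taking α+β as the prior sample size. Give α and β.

Under the effective-sample-size interpretation, Beta(α, β) has prior mean α/(α+β) and prior sample size α+β.
So α+β = 12 and α/(α+β) = 0.18, giving α = 0.18·12 = 2.16 and β = 12 − 2.16 = 9.84.

α = 2.16, β = 9.84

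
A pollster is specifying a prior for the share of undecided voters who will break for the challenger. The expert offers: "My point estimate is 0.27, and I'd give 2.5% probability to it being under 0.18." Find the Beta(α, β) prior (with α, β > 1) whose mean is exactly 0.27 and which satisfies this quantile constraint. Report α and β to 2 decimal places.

With mean 0.27 fixed, write α = 0.27s, β = 0.73s where s = α+β.
Need P(θ < 0.18) = 0.025 under Beta(0.27s, 0.73s). Normal approximation: (q−m)/√(m(1−m)/s) ≈ z_{0.025} = -1.96, so s ≈ 0.27·0.73·(-1.96)²/(0.18−0.27)² = 93.5.
At s = 93.5: P(θ<0.18) ≈ 0.018. Adjusting to match 0.025 gives s ≈ 81.69.
So α = 0.27·81.69 ≈ 22.06, β = 0.73·81.69 ≈ 59.63.

α ≈ 22.06, β ≈ 59.63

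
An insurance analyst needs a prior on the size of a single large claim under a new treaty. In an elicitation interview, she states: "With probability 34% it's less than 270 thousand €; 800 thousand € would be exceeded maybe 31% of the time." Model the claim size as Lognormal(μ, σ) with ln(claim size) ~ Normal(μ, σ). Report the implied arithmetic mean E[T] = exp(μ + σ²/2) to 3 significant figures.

If T ~ Lognormal(μ,σ) then ln T ~ Normal(μ,σ), so the p-quantile of ln T is μ + z_p·σ.
ln(270) = 5.598 and ln(800) = 6.685; z_{0.34} = -0.4125, z_{0.69} = 0.4959.
σ = (6.685 − 5.598)/(0.4959 − (-0.4125)) = 1.196.
μ = 5.598 − (-0.4125)·1.196 = 6.092.
E[T] = exp(μ + σ²/2) = exp(6.092 + 0.7150) = 904 thousand €.

E[T] ≈ 904 thousand €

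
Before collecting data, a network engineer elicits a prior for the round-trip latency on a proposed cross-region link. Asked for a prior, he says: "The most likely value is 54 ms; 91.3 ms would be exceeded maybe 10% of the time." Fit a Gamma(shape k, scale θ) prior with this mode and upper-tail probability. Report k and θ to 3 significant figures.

Gamma(k,θ) with k>1 has mode (k−1)θ, so θ = 54/(k−1).
Need P(X < 91.3) = 0.9 with θ tied to k this way. Start at k = 2, θ = 54: P(X<91.3) ≈ 0.504.
Too low — raise k to concentrate. Iterating converges to k ≈ 7.86.
Then θ = 54/(7.86−1) ≈ 7.87.

k ≈ 7.86, θ ≈ 7.87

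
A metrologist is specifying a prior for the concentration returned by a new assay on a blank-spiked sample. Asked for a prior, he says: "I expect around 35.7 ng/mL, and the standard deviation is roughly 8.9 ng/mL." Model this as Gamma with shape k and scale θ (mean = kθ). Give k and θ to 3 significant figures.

k ≈ 16.1, θ ≈ 2.22

For Gamma(k, scale θ): mean = kθ, variance = kθ², so CV = 1/√k.
CV = SD/mean = 8.9/35.7 = 0.2493, hence k = 1/CV² = 16.1.
Then θ = mean/k = 35.7/16.1 = 2.22.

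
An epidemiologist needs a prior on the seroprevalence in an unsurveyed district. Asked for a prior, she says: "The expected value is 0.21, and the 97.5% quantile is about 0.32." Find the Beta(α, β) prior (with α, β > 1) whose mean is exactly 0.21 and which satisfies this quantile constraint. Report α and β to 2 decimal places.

With mean 0.21 fixed, write α = 0.21s, β = 0.79s where s = α+β.
Need P(θ < 0.32) = 0.975 under Beta(0.21s, 0.79s). Normal approximation: (q−m)/√(m(1−m)/s) ≈ z_{0.975} = 1.96, so s ≈ 0.21·0.79·(1.96)²/(0.32−0.21)² = 52.7.
At s = 52.7: P(θ<0.32) ≈ 0.967. Adjusting to match 0.975 gives s ≈ 60.71.
So α = 0.21·60.71 ≈ 12.75, β = 0.79·60.71 ≈ 47.96.

α ≈ 12.75, β ≈ 47.96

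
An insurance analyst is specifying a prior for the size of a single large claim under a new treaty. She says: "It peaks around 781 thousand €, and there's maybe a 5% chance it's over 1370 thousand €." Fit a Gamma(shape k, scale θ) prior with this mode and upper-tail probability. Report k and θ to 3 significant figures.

k ≈ 9.83, θ ≈ 88.4

Gamma(k,θ) with k>1 has mode (k−1)θ, so θ = 781/(k−1).
Need P(X < 1370) = 0.95 with θ tied to k this way. Start at k = 2, θ = 781: P(X<1370) ≈ 0.523.
Too low — raise k to concentrate. Iterating converges to k ≈ 9.83.
Then θ = 781/(9.83−1) ≈ 88.4.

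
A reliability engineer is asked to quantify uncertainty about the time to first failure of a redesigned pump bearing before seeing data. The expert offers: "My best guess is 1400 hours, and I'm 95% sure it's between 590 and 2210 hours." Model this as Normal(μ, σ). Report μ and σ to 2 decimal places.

A symmetric 95% interval runs μ ± z·σ with z = 1.96.
Half-width = 810, so σ = 810/1.96 = 413.27.
μ is the stated best guess, 1400.00.

μ = 1400.00, σ = 413.27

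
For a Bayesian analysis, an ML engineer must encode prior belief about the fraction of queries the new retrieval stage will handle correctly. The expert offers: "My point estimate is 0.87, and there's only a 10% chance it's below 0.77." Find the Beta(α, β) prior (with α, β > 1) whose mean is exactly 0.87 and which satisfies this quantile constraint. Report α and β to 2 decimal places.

With mean 0.87 fixed, write α = 0.87s, β = 0.13s where s = α+β.
Need P(θ < 0.77) = 0.1 under Beta(0.87s, 0.13s). Normal approximation: (q−m)/√(m(1−m)/s) ≈ z_{0.1} = -1.28, so s ≈ 0.87·0.13·(-1.28)²/(0.77−0.87)² = 18.6.
At s = 18.6: P(θ<0.77) ≈ 0.107. Adjusting to match 0.1 gives s ≈ 20.20.
So α = 0.87·20.20 ≈ 17.57, β = 0.13·20.20 ≈ 2.63.

α ≈ 17.57, β ≈ 2.63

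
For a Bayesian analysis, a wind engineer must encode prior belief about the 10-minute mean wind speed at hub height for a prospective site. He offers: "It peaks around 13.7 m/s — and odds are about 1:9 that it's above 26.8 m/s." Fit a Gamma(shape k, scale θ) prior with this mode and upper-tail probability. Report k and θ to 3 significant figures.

Gamma(k,θ) with k>1 has mode (k−1)θ, so θ = 13.7/(k−1).
Need P(X < 26.8) = 0.9 with θ tied to k this way. Start at k = 2, θ = 13.7: P(X<26.8) ≈ 0.582.
Too low — raise k to concentrate. Iterating converges to k ≈ 5.25.
Then θ = 13.7/(5.25−1) ≈ 3.22.

k ≈ 5.25, θ ≈ 3.22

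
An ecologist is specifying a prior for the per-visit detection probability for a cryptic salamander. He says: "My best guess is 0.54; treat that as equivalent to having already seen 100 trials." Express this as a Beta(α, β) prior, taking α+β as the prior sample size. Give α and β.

Under the effective-sample-size interpretation, Beta(α, β) has prior mean α/(α+β) and prior sample size α+β.
So α+β = 100 and α/(α+β) = 0.54, giving α = 0.54·100 = 54 and β = 100 − 54 = 46.

α = 54, β = 46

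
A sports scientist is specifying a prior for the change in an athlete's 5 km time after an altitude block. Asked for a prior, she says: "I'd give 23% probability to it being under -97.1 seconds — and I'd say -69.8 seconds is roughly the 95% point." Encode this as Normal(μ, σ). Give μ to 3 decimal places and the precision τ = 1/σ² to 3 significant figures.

μ = -88.638, τ = 0.00762

For Normal(μ,σ), the p-quantile is μ + z_p·σ. Here z_{0.23} = -0.7388, z_{0.95} = 1.645.
So -97.1 = μ − 0.7388σ and -69.8 = μ + 1.645σ.
Subtracting: σ = (-69.8 − -97.1)/(1.645 − (-0.7388)) = 11.453.
Then μ = -97.1 − (-0.7388)·11.453 = -88.638.
Precision τ = 1/σ² = 1/11.45² = 0.00762.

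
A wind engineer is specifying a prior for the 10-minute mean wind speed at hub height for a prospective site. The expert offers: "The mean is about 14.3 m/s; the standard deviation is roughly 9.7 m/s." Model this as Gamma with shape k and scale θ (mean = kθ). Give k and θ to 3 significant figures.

For Gamma(k, scale θ): mean = kθ, variance = kθ², so CV = 1/√k.
CV = SD/mean = 9.7/14.3 = 0.6783, hence k = 1/CV² = 2.17.
Then θ = mean/k = 14.3/2.17 = 6.58.

k ≈ 2.17, θ ≈ 6.58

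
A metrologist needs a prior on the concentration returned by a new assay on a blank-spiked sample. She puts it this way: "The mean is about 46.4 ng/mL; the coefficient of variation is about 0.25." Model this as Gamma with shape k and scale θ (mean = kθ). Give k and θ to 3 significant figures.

k ≈ 16, θ ≈ 2.9

For Gamma(k, scale θ): mean = kθ, variance = kθ², so CV = 1/√k.
CV = 0.25, hence k = 1/CV² = 16.
Then θ = mean/k = 46.4/16 = 2.9.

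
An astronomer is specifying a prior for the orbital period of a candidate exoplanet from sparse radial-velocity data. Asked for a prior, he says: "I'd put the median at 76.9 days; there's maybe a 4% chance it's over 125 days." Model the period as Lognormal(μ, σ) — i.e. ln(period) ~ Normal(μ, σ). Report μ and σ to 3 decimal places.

If T ~ Lognormal(μ,σ) then ln T ~ Normal(μ,σ), so the p-quantile of ln T is μ + z_p·σ.
ln(76.9) = 4.343 and ln(125) = 4.828; z_{0.5} = 0, z_{0.96} = 1.751.
σ = (4.828 − 4.343)/(1.751 − (0)) = 0.277.
μ = 4.343 − (0)·0.277 = 4.343.

μ ≈ 4.343, σ ≈ 0.277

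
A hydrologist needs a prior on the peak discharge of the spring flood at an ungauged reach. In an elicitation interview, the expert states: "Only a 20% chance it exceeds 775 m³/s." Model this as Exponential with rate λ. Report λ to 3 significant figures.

λ ≈ 0.00208

P(T > 775.0) = e^(−λ·775.0) = 0.2, so λ = −ln(0.2)/775.0 = 0.00208.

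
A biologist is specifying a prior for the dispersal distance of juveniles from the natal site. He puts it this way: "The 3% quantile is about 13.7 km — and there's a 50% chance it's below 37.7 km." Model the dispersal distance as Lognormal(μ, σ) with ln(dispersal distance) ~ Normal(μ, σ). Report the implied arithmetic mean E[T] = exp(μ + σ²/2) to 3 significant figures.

If T ~ Lognormal(μ,σ) then ln T ~ Normal(μ,σ), so the p-quantile of ln T is μ + z_p·σ.
ln(13.7) = 2.617 and ln(37.7) = 3.63; z_{0.03} = -1.881, z_{0.5} = 0.
σ = (3.63 − 2.617)/(0 − (-1.881)) = 0.538.
μ = 2.617 − (-1.881)·0.538 = 3.630.
E[T] = exp(μ + σ²/2) = exp(3.630 + 0.1448) = 43.6 km.

E[T] ≈ 43.6 km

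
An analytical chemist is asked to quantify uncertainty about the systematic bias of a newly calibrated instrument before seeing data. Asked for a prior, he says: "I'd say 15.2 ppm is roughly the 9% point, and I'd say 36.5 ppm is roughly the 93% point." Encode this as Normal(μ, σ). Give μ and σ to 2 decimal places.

μ = 25.34, σ = 7.56

For Normal(μ,σ), the p-quantile is μ + z_p·σ. Here z_{0.09} = -1.341, z_{0.93} = 1.476.
So 15.2 = μ − 1.341σ and 36.5 = μ + 1.476σ.
Subtracting: σ = (36.5 − 15.2)/(1.476 − (-1.341)) = 7.56.
Then μ = 15.2 − (-1.341)·7.56 = 25.34.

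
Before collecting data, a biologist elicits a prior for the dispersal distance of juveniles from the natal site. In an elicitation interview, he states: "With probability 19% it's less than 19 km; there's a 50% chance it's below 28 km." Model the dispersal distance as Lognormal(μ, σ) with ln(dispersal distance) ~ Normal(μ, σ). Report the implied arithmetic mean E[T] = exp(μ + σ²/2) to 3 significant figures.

If T ~ Lognormal(μ,σ) then ln T ~ Normal(μ,σ), so the p-quantile of ln T is μ + z_p·σ.
ln(19) = 2.944 and ln(28) = 3.332; z_{0.19} = -0.8779, z_{0.5} = 0.
σ = (3.332 − 2.944)/(0 − (-0.8779)) = 0.442.
μ = 2.944 − (-0.8779)·0.442 = 3.332.
E[T] = exp(μ + σ²/2) = exp(3.332 + 0.0975) = 30.9 km.

E[T] ≈ 30.9 km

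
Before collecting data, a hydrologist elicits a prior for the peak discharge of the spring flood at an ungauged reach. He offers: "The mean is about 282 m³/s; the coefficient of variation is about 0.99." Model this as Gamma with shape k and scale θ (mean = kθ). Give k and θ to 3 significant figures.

For Gamma(k, scale θ): mean = kθ, variance = kθ², so CV = 1/√k.
CV = 0.99, hence k = 1/CV² = 1.02.
Then θ = mean/k = 282/1.02 = 276.

k ≈ 1.02, θ ≈ 276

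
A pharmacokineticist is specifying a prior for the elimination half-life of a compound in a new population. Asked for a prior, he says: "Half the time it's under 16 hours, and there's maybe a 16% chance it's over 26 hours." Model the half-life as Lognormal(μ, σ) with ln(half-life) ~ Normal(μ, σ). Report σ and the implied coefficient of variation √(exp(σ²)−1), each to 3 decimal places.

If T ~ Lognormal(μ,σ) then ln T ~ Normal(μ,σ), so the p-quantile of ln T is μ + z_p·σ.
ln(16) = 2.773 and ln(26) = 3.258; z_{0.5} = 0, z_{0.84} = 0.9945.
σ = (3.258 − 2.773)/(0.9945 − (0)) = 0.488.
μ = 2.773 − (0)·0.488 = 2.773.
CV = √(exp(σ²)−1) = √(exp(0.2384)−1) = 0.519.

σ ≈ 0.488, CV ≈ 0.519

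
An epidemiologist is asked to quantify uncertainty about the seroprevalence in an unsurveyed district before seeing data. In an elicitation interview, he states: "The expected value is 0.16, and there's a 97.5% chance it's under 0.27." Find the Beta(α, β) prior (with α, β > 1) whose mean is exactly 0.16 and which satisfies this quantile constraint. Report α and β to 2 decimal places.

With mean 0.16 fixed, write α = 0.16s, β = 0.84s where s = α+β.
Need P(θ < 0.27) = 0.975 under Beta(0.16s, 0.84s). Normal approximation: (q−m)/√(m(1−m)/s) ≈ z_{0.975} = 1.96, so s ≈ 0.16·0.84·(1.96)²/(0.27−0.16)² = 42.7.
At s = 42.7: P(θ<0.27) ≈ 0.963. Adjusting to match 0.975 gives s ≈ 52.06.
So α = 0.16·52.06 ≈ 8.33, β = 0.84·52.06 ≈ 43.73.

α ≈ 8.33, β ≈ 43.73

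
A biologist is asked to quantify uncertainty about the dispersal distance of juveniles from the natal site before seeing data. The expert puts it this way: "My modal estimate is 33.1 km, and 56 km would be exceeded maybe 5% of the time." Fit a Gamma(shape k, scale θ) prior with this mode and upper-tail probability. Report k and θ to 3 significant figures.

Gamma(k,θ) with k>1 has mode (k−1)θ, so θ = 33.1/(k−1).
Need P(X < 56) = 0.95 with θ tied to k this way. Start at k = 2, θ = 33.1: P(X<56) ≈ 0.504.
Too low — raise k to concentrate. Iterating converges to k ≈ 11.1.
Then θ = 33.1/(11.1−1) ≈ 3.28.

k ≈ 11.1, θ ≈ 3.28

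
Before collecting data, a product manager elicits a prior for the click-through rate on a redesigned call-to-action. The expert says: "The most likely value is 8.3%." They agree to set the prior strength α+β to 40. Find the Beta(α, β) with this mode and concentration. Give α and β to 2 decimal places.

α = 4.15, β = 35.85

For α,β > 1 the Beta mode is (α−1)/(α+β−2). With α+β = 40, the mode is (α−1)/38.
Set (α−1)/38 = 0.083 → α = 1 + 0.083·38 = 4.15.
β = 40 − α = 35.85.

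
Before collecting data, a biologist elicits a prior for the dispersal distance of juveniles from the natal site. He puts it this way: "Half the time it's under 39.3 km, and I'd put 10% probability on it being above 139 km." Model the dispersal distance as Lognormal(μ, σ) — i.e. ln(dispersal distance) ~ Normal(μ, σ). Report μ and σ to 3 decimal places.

If T ~ Lognormal(μ,σ) then ln T ~ Normal(μ,σ), so the p-quantile of ln T is μ + z_p·σ.
ln(39.3) = 3.671 and ln(139) = 4.934; z_{0.5} = 0, z_{0.9} = 1.282.
σ = (4.934 − 3.671)/(1.282 − (0)) = 0.986.
μ = 3.671 − (0)·0.986 = 3.671.

μ ≈ 3.671, σ ≈ 0.986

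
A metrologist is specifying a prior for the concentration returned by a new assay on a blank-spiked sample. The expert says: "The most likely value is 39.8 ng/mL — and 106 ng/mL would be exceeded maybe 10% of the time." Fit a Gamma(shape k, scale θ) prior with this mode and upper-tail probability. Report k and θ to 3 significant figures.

k ≈ 3, θ ≈ 19.9

Gamma(k,θ) with k>1 has mode (k−1)θ, so θ = 39.8/(k−1).
Need P(X < 106) = 0.9 with θ tied to k this way. Start at k = 2, θ = 39.8: P(X<106) ≈ 0.745.
Too low — raise k to concentrate. Iterating converges to k ≈ 3.
Then θ = 39.8/(3−1) ≈ 19.9.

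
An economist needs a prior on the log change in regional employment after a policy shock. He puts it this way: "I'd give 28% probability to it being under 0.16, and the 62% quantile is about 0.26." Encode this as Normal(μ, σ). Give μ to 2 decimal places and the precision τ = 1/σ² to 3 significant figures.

For Normal(μ,σ), the p-quantile is μ + z_p·σ. Here z_{0.28} = -0.5828, z_{0.62} = 0.3055.
So 0.16 = μ − 0.5828σ and 0.26 = μ + 0.3055σ.
Subtracting: σ = (0.26 − 0.16)/(0.3055 − (-0.5828)) = 0.11.
Then μ = 0.16 − (-0.5828)·0.11 = 0.23.
Precision τ = 1/σ² = 1/0.1126² = 78.9.

μ = 0.23, τ = 78.9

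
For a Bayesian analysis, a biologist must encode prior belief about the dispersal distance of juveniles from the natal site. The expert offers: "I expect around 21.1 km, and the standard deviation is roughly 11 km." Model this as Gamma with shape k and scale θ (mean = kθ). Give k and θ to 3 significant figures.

k ≈ 3.68, θ ≈ 5.73

For Gamma(k, scale θ): mean = kθ, variance = kθ², so CV = 1/√k.
CV = SD/mean = 11/21.1 = 0.5213, hence k = 1/CV² = 3.68.
Then θ = mean/k = 21.1/3.68 = 5.73.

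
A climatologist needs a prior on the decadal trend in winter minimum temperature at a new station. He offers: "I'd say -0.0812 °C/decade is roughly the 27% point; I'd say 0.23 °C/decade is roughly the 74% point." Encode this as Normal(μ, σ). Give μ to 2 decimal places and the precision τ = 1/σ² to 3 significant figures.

For Normal(μ,σ), the p-quantile is μ + z_p·σ. Here z_{0.27} = -0.6128, z_{0.74} = 0.6433.
So -0.0812 = μ − 0.6128σ and 0.23 = μ + 0.6433σ.
Subtracting: σ = (0.23 − -0.0812)/(0.6433 − (-0.6128)) = 0.25.
Then μ = -0.0812 − (-0.6128)·0.25 = 0.07.
Precision τ = 1/σ² = 1/0.2477² = 16.3.

μ = 0.07, τ = 16.3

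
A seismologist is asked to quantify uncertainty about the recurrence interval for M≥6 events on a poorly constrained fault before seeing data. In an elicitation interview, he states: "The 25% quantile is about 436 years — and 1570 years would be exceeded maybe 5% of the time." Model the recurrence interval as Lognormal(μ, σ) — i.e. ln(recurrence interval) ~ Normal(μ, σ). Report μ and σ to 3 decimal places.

μ ≈ 6.450, σ ≈ 0.552

If T ~ Lognormal(μ,σ) then ln T ~ Normal(μ,σ), so the p-quantile of ln T is μ + z_p·σ.
ln(436) = 6.078 and ln(1570) = 7.359; z_{0.25} = -0.6745, z_{0.95} = 1.645.
σ = (7.359 − 6.078)/(1.645 − (-0.6745)) = 0.552.
μ = 6.078 − (-0.6745)·0.552 = 6.450.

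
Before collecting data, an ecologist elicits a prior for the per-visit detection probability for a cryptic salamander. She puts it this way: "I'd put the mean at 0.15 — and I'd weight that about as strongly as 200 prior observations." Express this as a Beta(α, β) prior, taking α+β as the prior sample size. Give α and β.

α = 30, β = 170

Under the effective-sample-size interpretation, Beta(α, β) has prior mean α/(α+β) and prior sample size α+β.
So α+β = 200 and α/(α+β) = 0.15, giving α = 0.15·200 = 30 and β = 200 − 30 = 170.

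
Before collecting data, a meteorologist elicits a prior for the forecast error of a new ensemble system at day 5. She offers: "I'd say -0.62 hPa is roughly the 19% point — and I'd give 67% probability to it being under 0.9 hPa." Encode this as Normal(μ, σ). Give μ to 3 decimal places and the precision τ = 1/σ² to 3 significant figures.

μ = 0.393, τ = 0.752

The p-quantile of Normal(μ,σ) is μ + z_p·σ, with z_{0.19} = -0.8779 and z_{0.67} = 0.4399.
Eliminate σ: μ = (z₂·x₁ − z₁·x₂)/(z₂ − z₁) = (0.4399·-0.62 − (-0.8779)·0.9)/1.318 = 0.393.
Then σ = (x₂ − x₁)/(z₂ − z₁) = (0.9 − -0.62)/1.318 = 1.153.
Precision τ = 1/σ² = 1/1.153² = 0.752.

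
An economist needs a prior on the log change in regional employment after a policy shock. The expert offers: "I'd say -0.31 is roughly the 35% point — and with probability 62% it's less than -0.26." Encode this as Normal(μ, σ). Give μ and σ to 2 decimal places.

μ = -0.28, σ = 0.07

For Normal(μ,σ), the p-quantile is μ + z_p·σ. Here z_{0.35} = -0.3853, z_{0.62} = 0.3055.
So -0.31 = μ − 0.3853σ and -0.26 = μ + 0.3055σ.
Subtracting: σ = (-0.26 − -0.31)/(0.3055 − (-0.3853)) = 0.07.
Then μ = -0.31 − (-0.3853)·0.07 = -0.28.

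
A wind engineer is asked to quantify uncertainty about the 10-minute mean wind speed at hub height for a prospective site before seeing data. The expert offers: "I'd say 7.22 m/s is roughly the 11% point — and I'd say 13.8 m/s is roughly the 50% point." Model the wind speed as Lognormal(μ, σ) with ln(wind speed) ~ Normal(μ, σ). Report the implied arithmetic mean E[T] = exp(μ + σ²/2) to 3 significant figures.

E[T] ≈ 15.9 m/s

If T ~ Lognormal(μ,σ) then ln T ~ Normal(μ,σ), so the p-quantile of ln T is μ + z_p·σ.
ln(7.22) = 1.977 and ln(13.8) = 2.625; z_{0.11} = -1.227, z_{0.5} = 0.
σ = (2.625 − 1.977)/(0 − (-1.227)) = 0.528.
μ = 1.977 − (-1.227)·0.528 = 2.625.
E[T] = exp(μ + σ²/2) = exp(2.625 + 0.1395) = 15.9 m/s.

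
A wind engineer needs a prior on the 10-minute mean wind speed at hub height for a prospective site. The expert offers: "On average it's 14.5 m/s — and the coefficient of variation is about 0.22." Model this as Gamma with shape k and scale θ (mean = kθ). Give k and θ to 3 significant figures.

For Gamma(k, scale θ): mean = kθ, variance = kθ², so CV = 1/√k.
CV = 0.22, hence k = 1/CV² = 20.7.
Then θ = mean/k = 14.5/20.7 = 0.702.

k ≈ 20.7, θ ≈ 0.702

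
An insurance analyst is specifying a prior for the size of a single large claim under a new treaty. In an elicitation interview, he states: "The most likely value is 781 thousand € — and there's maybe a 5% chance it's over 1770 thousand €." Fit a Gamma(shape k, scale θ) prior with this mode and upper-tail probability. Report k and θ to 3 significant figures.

k ≈ 5.1, θ ≈ 191

Gamma(k,θ) with k>1 has mode (k−1)θ, so θ = 781/(k−1).
Need P(X < 1770) = 0.95 with θ tied to k this way. Start at k = 2, θ = 781: P(X<1770) ≈ 0.661.
Too low — raise k to concentrate. Iterating converges to k ≈ 5.1.
Then θ = 781/(5.1−1) ≈ 191.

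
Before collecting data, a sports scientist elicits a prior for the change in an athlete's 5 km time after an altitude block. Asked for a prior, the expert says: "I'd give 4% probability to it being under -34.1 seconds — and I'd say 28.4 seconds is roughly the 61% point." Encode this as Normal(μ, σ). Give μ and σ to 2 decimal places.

μ = 19.80, σ = 30.79

The p-quantile of Normal(μ,σ) is μ + z_p·σ, with z_{0.04} = -1.751 and z_{0.61} = 0.2793.
Eliminate σ: μ = (z₂·x₁ − z₁·x₂)/(z₂ − z₁) = (0.2793·-34.1 − (-1.751)·28.4)/2.03 = 19.80.
Then σ = (x₂ − x₁)/(z₂ − z₁) = (28.4 − -34.1)/2.03 = 30.79.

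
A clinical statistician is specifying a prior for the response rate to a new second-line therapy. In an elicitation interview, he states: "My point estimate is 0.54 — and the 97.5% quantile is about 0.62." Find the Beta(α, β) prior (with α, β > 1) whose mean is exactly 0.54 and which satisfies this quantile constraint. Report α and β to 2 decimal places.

α ≈ 78.70, β ≈ 67.04

With mean 0.54 fixed, write α = 0.54s, β = 0.46s where s = α+β.
Need P(θ < 0.62) = 0.975 under Beta(0.54s, 0.46s). Normal approximation: (q−m)/√(m(1−m)/s) ≈ z_{0.975} = 1.96, so s ≈ 0.54·0.46·(1.96)²/(0.62−0.54)² = 149.1.
At s = 149.1: P(θ<0.62) ≈ 0.976. Adjusting to match 0.975 gives s ≈ 145.74.
So α = 0.54·145.74 ≈ 78.70, β = 0.46·145.74 ≈ 67.04.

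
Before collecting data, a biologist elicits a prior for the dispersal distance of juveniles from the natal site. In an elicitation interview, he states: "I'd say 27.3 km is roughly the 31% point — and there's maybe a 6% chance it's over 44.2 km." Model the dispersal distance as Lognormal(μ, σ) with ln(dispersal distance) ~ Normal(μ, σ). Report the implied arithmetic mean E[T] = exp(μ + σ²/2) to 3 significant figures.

E[T] ≈ 31.5 km

If T ~ Lognormal(μ,σ) then ln T ~ Normal(μ,σ), so the p-quantile of ln T is μ + z_p·σ.
ln(27.3) = 3.307 and ln(44.2) = 3.789; z_{0.31} = -0.4959, z_{0.94} = 1.555.
σ = (3.789 − 3.307)/(1.555 − (-0.4959)) = 0.235.
μ = 3.307 − (-0.4959)·0.235 = 3.423.
E[T] = exp(μ + σ²/2) = exp(3.423 + 0.0276) = 31.5 km.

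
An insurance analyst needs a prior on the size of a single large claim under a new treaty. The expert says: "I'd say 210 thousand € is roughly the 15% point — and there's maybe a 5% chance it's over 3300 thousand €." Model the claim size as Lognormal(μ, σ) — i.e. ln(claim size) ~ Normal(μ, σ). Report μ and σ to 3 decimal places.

If T ~ Lognormal(μ,σ) then ln T ~ Normal(μ,σ), so the p-quantile of ln T is μ + z_p·σ.
ln(210) = 5.347 and ln(3300) = 8.102; z_{0.15} = -1.036, z_{0.95} = 1.645.
σ = (8.102 − 5.347)/(1.645 − (-1.036)) = 1.027.
μ = 5.347 − (-1.036)·1.027 = 6.412.

μ ≈ 6.412, σ ≈ 1.027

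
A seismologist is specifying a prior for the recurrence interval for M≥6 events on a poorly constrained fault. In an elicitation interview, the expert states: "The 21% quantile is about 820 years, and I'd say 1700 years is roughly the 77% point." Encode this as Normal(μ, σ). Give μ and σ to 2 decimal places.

For Normal(μ,σ), the p-quantile is μ + z_p·σ. Here z_{0.21} = -0.8064, z_{0.77} = 0.7388.
So 820 = μ − 0.8064σ and 1700 = μ + 0.7388σ.
Subtracting: σ = (1700 − 820)/(0.7388 − (-0.8064)) = 569.48.
Then μ = 820 − (-0.8064)·569.48 = 1279.24.

μ = 1279.24, σ = 569.48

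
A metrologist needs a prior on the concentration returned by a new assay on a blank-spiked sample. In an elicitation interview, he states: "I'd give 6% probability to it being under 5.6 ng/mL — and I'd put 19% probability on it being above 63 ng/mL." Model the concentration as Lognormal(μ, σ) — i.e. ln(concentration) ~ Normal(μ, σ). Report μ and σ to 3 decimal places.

μ ≈ 3.270, σ ≈ 0.995

If T ~ Lognormal(μ,σ) then ln T ~ Normal(μ,σ), so the p-quantile of ln T is μ + z_p·σ.
ln(5.6) = 1.723 and ln(63) = 4.143; z_{0.06} = -1.555, z_{0.81} = 0.8779.
σ = (4.143 − 1.723)/(0.8779 − (-1.555)) = 0.995.
μ = 1.723 − (-1.555)·0.995 = 3.270.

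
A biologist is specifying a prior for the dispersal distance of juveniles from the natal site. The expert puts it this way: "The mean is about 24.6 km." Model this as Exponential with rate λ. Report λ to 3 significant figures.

Exponential mean = 1/λ, so λ = 1/24.6 = 0.0407.

λ ≈ 0.0407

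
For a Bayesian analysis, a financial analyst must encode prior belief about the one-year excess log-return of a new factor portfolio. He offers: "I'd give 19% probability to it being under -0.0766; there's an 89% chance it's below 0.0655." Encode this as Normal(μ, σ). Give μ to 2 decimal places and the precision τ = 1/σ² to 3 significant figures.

For Normal(μ,σ), the p-quantile is μ + z_p·σ. Here z_{0.19} = -0.8779, z_{0.89} = 1.227.
So -0.0766 = μ − 0.8779σ and 0.0655 = μ + 1.227σ.
Subtracting: σ = (0.0655 − -0.0766)/(1.227 − (-0.8779)) = 0.07.
Then μ = -0.0766 − (-0.8779)·0.07 = -0.02.
Precision τ = 1/σ² = 1/0.06752² = 219.

μ = -0.02, τ = 219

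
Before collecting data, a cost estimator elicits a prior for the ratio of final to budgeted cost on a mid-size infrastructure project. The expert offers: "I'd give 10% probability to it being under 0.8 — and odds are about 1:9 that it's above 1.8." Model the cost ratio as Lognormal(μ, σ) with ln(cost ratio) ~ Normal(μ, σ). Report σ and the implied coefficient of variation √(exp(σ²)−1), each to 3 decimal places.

If T ~ Lognormal(μ,σ) then ln T ~ Normal(μ,σ), so the p-quantile of ln T is μ + z_p·σ.
ln(0.8) = -0.2231 and ln(1.8) = 0.5878; z_{0.1} = -1.282, z_{0.9} = 1.282.
σ = (0.5878 − -0.2231)/(1.282 − (-1.282)) = 0.316.
μ = -0.2231 − (-1.282)·0.316 = 0.182.
CV = √(exp(σ²)−1) = √(exp(0.1001)−1) = 0.324.

σ ≈ 0.316, CV ≈ 0.324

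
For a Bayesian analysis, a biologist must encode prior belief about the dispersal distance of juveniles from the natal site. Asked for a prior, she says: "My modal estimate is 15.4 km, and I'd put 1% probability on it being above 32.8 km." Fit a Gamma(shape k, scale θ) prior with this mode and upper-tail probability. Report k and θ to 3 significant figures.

k ≈ 9.49, θ ≈ 1.81

Gamma(k,θ) with k>1 has mode (k−1)θ, so θ = 15.4/(k−1).
Need P(X < 32.8) = 0.99 with θ tied to k this way. Start at k = 2, θ = 15.4: P(X<32.8) ≈ 0.628.
Too low — raise k to concentrate. Iterating converges to k ≈ 9.49.
Then θ = 15.4/(9.49−1) ≈ 1.81.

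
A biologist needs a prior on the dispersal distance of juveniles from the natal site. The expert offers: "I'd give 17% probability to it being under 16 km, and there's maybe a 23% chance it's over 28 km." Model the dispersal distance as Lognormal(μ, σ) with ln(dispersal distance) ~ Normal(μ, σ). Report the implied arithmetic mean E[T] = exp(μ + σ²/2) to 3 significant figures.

If T ~ Lognormal(μ,σ) then ln T ~ Normal(μ,σ), so the p-quantile of ln T is μ + z_p·σ.
ln(16) = 2.773 and ln(28) = 3.332; z_{0.17} = -0.9542, z_{0.77} = 0.7388.
σ = (3.332 − 2.773)/(0.7388 − (-0.9542)) = 0.331.
μ = 2.773 − (-0.9542)·0.331 = 3.088.
E[T] = exp(μ + σ²/2) = exp(3.088 + 0.0546) = 23.2 km.

E[T] ≈ 23.2 km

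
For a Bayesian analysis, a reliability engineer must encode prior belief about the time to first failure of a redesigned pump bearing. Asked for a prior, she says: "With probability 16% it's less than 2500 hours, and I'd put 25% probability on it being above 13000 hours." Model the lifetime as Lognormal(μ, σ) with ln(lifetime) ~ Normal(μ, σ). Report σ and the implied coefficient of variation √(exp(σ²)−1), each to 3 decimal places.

σ ≈ 0.988, CV ≈ 1.286

If T ~ Lognormal(μ,σ) then ln T ~ Normal(μ,σ), so the p-quantile of ln T is μ + z_p·σ.
ln(2500) = 7.824 and ln(13000) = 9.473; z_{0.16} = -0.9945, z_{0.75} = 0.6745.
σ = (9.473 − 7.824)/(0.6745 − (-0.9945)) = 0.988.
μ = 7.824 − (-0.9945)·0.988 = 8.806.
CV = √(exp(σ²)−1) = √(exp(0.9758)−1) = 1.286.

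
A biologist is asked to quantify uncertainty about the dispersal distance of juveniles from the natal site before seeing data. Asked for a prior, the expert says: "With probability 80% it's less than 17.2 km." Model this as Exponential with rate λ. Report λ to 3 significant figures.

P(T < 17.2) = 1 − e^(−λ·17.2) = 0.8, so λ = −ln(1−0.8)/17.2 = −ln(0.2)/17.2 = 0.0936.

λ ≈ 0.0936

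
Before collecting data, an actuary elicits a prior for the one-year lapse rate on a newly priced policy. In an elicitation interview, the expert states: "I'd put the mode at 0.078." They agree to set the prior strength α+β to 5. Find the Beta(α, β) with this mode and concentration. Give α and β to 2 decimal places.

α = 1.23, β = 3.77

For α,β > 1 the Beta mode is (α−1)/(α+β−2). With α+β = 5, the mode is (α−1)/3.
Set (α−1)/3 = 0.078 → α = 1 + 0.078·3 = 1.23.
β = 5 − α = 3.77.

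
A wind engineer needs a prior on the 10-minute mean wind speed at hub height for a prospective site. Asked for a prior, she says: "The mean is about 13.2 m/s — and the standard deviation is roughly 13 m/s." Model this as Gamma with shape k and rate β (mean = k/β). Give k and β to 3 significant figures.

k ≈ 1.03, β ≈ 0.0781

For Gamma(k, rate β): mean = k/β, variance = k/β², so CV = 1/√k.
CV = SD/mean = 13/13.2 = 0.9848, hence k = 1/CV² = 1.03.
Then β = k/mean = 1.03/13.2 = 0.0781.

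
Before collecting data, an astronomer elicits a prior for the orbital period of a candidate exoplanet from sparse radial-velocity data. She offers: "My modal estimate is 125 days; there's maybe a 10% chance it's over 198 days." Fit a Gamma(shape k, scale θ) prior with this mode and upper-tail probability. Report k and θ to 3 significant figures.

k ≈ 9.87, θ ≈ 14.1

Gamma(k,θ) with k>1 has mode (k−1)θ, so θ = 125/(k−1).
Need P(X < 198) = 0.9 with θ tied to k this way. Start at k = 2, θ = 125: P(X<198) ≈ 0.470.
Too low — raise k to concentrate. Iterating converges to k ≈ 9.87.
Then θ = 125/(9.87−1) ≈ 14.1.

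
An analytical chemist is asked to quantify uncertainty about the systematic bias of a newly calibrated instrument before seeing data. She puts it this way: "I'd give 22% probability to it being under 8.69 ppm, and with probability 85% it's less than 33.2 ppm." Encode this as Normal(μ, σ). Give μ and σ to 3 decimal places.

μ = 19.155, σ = 13.552

For Normal(μ,σ), the p-quantile is μ + z_p·σ. Here z_{0.22} = -0.7722, z_{0.85} = 1.036.
So 8.69 = μ − 0.7722σ and 33.2 = μ + 1.036σ.
Subtracting: σ = (33.2 − 8.69)/(1.036 − (-0.7722)) = 13.552.
Then μ = 8.69 − (-0.7722)·13.552 = 19.155.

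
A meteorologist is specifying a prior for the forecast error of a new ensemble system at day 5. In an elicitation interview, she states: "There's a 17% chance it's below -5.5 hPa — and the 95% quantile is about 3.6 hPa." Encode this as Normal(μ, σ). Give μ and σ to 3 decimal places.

For Normal(μ,σ), the p-quantile is μ + z_p·σ. Here z_{0.17} = -0.9542, z_{0.95} = 1.645.
So -5.5 = μ − 0.9542σ and 3.6 = μ + 1.645σ.
Subtracting: σ = (3.6 − -5.5)/(1.645 − (-0.9542)) = 3.501.
Then μ = -5.5 − (-0.9542)·3.501 = -2.159.

μ = -2.159, σ = 3.501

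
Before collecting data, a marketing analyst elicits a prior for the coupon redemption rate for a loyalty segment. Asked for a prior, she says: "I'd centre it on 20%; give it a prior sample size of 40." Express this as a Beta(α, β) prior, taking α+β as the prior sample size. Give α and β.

α = 8, β = 32

Under the effective-sample-size interpretation, Beta(α, β) has prior mean α/(α+β) and prior sample size α+β.
So α+β = 40 and α/(α+β) = 0.2, giving α = 0.2·40 = 8 and β = 40 − 8 = 32.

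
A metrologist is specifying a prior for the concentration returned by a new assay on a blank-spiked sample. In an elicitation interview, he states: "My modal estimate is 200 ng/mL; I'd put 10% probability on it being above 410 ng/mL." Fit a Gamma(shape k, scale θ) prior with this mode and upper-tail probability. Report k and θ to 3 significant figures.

Gamma(k,θ) with k>1 has mode (k−1)θ, so θ = 200/(k−1).
Need P(X < 410) = 0.9 with θ tied to k this way. Start at k = 2, θ = 200: P(X<410) ≈ 0.607.
Too low — raise k to concentrate. Iterating converges to k ≈ 4.72.
Then θ = 200/(4.72−1) ≈ 53.7.

k ≈ 4.72, θ ≈ 53.7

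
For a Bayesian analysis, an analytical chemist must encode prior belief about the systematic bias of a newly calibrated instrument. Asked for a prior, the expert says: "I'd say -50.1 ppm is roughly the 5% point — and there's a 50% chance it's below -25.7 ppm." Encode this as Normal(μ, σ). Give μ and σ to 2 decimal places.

For Normal(μ,σ), the p-quantile is μ + z_p·σ. Here z_{0.05} = -1.645, z_{0.5} = 0.
So -50.1 = μ − 1.645σ and -25.7 = μ + 0σ.
Subtracting: σ = (-25.7 − -50.1)/(0 − (-1.645)) = 14.83.
Then μ = -50.1 − (-1.645)·14.83 = -25.70.

μ = -25.70, σ = 14.83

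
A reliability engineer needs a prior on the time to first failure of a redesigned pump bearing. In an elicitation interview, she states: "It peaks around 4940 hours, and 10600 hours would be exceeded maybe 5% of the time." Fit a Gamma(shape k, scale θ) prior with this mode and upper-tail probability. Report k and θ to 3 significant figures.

k ≈ 5.73, θ ≈ 1040

Gamma(k,θ) with k>1 has mode (k−1)θ, so θ = 4940/(k−1).
Need P(X < 10600) = 0.95 with θ tied to k this way. Start at k = 2, θ = 4940: P(X<10600) ≈ 0.632.
Too low — raise k to concentrate. Iterating converges to k ≈ 5.73.
Then θ = 4940/(5.73−1) ≈ 1040.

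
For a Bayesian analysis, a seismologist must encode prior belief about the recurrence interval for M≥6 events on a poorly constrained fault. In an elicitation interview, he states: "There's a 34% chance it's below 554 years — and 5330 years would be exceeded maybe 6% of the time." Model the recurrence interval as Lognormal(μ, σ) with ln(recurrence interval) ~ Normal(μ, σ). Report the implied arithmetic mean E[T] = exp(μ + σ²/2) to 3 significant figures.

If T ~ Lognormal(μ,σ) then ln T ~ Normal(μ,σ), so the p-quantile of ln T is μ + z_p·σ.
ln(554) = 6.317 and ln(5330) = 8.581; z_{0.34} = -0.4125, z_{0.94} = 1.555.
σ = (8.581 − 6.317)/(1.555 − (-0.4125)) = 1.151.
μ = 6.317 − (-0.4125)·1.151 = 6.792.
E[T] = exp(μ + σ²/2) = exp(6.792 + 0.6622) = 1730 years.

E[T] ≈ 1730 years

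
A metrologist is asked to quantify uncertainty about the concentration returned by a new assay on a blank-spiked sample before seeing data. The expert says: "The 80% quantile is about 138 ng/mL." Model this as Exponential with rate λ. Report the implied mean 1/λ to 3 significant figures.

mean ≈ 85.7 ng/mL

P(T < 138.0) = 1 − e^(−λ·138.0) = 0.8, so λ = −ln(1−0.8)/138.0 = −ln(0.2)/138.0 = 0.0117.
Mean = 1/λ = 85.7 ng/mL.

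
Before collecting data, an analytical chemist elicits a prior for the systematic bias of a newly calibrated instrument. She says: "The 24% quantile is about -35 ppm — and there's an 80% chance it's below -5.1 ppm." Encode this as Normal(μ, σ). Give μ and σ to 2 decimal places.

μ = -21.36, σ = 19.32

The p-quantile of Normal(μ,σ) is μ + z_p·σ, with z_{0.24} = -0.7063 and z_{0.8} = 0.8416.
Eliminate σ: μ = (z₂·x₁ − z₁·x₂)/(z₂ − z₁) = (0.8416·-35 − (-0.7063)·-5.1)/1.548 = -21.36.
Then σ = (x₂ − x₁)/(z₂ − z₁) = (-5.1 − -35)/1.548 = 19.32.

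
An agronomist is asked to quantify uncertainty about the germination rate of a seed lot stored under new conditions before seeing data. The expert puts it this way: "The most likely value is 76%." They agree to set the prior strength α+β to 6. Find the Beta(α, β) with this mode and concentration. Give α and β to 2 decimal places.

For α,β > 1 the Beta mode is (α−1)/(α+β−2). With α+β = 6, the mode is (α−1)/4.
Set (α−1)/4 = 0.76 → α = 1 + 0.76·4 = 4.04.
β = 6 − α = 1.96.

α = 4.04, β = 1.96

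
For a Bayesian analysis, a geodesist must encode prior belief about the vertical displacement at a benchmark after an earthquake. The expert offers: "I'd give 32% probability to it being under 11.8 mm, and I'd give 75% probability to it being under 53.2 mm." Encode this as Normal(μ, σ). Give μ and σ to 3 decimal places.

μ = 28.752, σ = 36.246

The p-quantile of Normal(μ,σ) is μ + z_p·σ, with z_{0.32} = -0.4677 and z_{0.75} = 0.6745.
Eliminate σ: μ = (z₂·x₁ − z₁·x₂)/(z₂ − z₁) = (0.6745·11.8 − (-0.4677)·53.2)/1.142 = 28.752.
Then σ = (x₂ − x₁)/(z₂ − z₁) = (53.2 − 11.8)/1.142 = 36.246.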